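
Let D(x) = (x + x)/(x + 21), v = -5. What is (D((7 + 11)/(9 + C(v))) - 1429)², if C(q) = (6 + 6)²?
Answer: 263176182049/128881 ≈ 2.0420e+6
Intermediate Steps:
C(q) = 144 (C(q) = 12² = 144)
D(x) = 2*x/(21 + x) (D(x) = (2*x)/(21 + x) = 2*x/(21 + x))
(D((7 + 11)/(9 + C(v))) - 1429)² = (2*((7 + 11)/(9 + 144))/(21 + (7 + 11)/(9 + 144)) - 1429)² = (2*(18/153)/(21 + 18/153) - 1429)² = (2*(18*(1/153))/(21 + 18*(1/153)) - 1429)² = (2*(2/17)/(21 + 2/17) - 1429)² = (2*(2/17)/(359/17) - 1429)² = (2*(2/17)*(17/359) - 1429)² = (4/359 - 1429)² = (-513007/359)² = 263176182049/128881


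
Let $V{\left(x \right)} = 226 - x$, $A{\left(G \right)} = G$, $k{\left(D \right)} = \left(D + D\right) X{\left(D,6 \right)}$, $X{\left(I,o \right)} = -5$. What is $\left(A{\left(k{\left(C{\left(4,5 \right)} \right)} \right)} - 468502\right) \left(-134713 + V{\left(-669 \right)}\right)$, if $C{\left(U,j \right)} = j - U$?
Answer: $62695338816$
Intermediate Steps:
$k{\left(D \right)} = - 10 D$ ($k{\left(D \right)} = \left(D + D\right) \left(-5\right) = 2 D \left(-5\right) = - 10 D$)
$\left(A{\left(k{\left(C{\left(4,5 \right)} \right)} \right)} - 468502\right) \left(-134713 + V{\left(-669 \right)}\right) = \left(- 10 \left(5 - 4\right) - 468502\right) \left(-134713 + \left(226 - -669\right)\right) = \left(- 10 \left(5 - 4\right) - 468502\right) \left(-134713 + \left(226 + 669\right)\right) = \left(\left(-10\right) 1 - 468502\right) \left(-134713 + 895\right) = \left(-10 - 468502\right) \left(-133818\right) = \left(-468512\right) \left(-133818\right) = 62695338816$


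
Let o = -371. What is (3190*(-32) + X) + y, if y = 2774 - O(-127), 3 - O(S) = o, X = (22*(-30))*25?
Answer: -116180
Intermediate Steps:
X = -16500 (X = -660*25 = -16500)
O(S) = 374 (O(S) = 3 - 1*(-371) = 3 + 371 = 374)
y = 2400 (y = 2774 - 1*374 = 2774 - 374 = 2400)
(3190*(-32) + X) + y = (3190*(-32) - 16500) + 2400 = (-102080 - 16500) + 2400 = -118580 + 2400 = -116180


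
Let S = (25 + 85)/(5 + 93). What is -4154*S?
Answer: -228470/49 ≈ -4662.7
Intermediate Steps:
S = 55/49 (S = 110/98 = 110*(1/98) = 55/49 ≈ 1.1224)
-4154*S = -4154*55/49 = -228470/49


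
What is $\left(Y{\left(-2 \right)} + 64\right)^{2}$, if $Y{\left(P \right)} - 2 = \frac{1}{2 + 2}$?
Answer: $\frac{70225}{16} \approx 4389.1$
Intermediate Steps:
$Y{\left(P \right)} = \frac{9}{4}$ ($Y{\left(P \right)} = 2 + \frac{1}{2 + 2} = 2 + \frac{1}{4} = \frac{9}{4}$)
$\left(Y{\left(-2 \right)} + 64\right)^{2} = \left(\frac{9}{4} + 64\right)^{2} = \left(\frac{265}{4}\right)^{2} = \frac{70225}{16}$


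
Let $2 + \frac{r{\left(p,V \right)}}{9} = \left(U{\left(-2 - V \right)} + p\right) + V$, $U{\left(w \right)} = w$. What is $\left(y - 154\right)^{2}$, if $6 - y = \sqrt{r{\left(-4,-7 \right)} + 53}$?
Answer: $\left(148 + i \sqrt{19}\right)^{2} \approx 21885.0 + 1290.2 i$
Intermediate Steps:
$r{\left(p,V \right)} = -36 + 9 p$ ($r{\left(p,V \right)} = -18 + 9 \left(\left(\left(-2 - V\right) + p\right) + V\right) = -18 + 9 \left(\left(-2 + p - V\right) + V\right) = -18 + 9 \left(-2 + p\right) = -18 + \left(-18 + 9 p\right) = -36 + 9 p$)
$y = 6 - i \sqrt{19}$ ($y = 6 - \sqrt{\left(-36 + 9 \left(-4\right)\right) + 53} = 6 - \sqrt{\left(-36 - 36\right) + 53} = 6 - \sqrt{-72 + 53} = 6 - \sqrt{-19} = 6 - i \sqrt{19} \approx 6.0 - 4.3589 i$)
$\left(y - 154\right)^{2} = \left(\left(6 - i \sqrt{19}\right) - 154\right)^{2} = \left(-148 - i \sqrt{19}\right)^{2}$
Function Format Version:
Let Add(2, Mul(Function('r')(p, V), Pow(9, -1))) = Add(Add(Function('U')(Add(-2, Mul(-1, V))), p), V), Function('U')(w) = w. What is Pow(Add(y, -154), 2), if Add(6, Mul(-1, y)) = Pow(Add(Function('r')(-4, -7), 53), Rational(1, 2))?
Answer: Pow(Add(148, Mul(I, Pow(19, Rational(1, 2)))), 2) ≈ Add(21885., Mul(1290.2, I))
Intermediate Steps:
Function('r')(p, V) = Add(-36, Mul(9, p)) (Function('r')(p, V) = Add(-18, Mul(9, Add(Add(Add(-2, Mul(-1, V)), p), V))) = Add(-18, Mul(9, Add(Add(-2, p, Mul(-1, V)), V))) = Add(-18, Mul(9, Add(-2, p))) = Add(-18, Add(-18, Mul(9, p))) = Add(-36, Mul(9, p)))
y = Add(6, Mul(-1, I, Pow(19, Rational(1, 2)))) (y = Add(6, Mul(-1, Pow(Add(Add(-36, Mul(9, -4)), 53), Rational(1, 2)))) = Add(6, Mul(-1, Pow(Add(Add(-36, -36), 53), Rational(1, 2)))) = Add(6, Mul(-1, Pow(Add(-72, 53), Rational(1, 2)))) = Add(6, Mul(-1, Pow(-19, Rational(1, 2)))) = Add(6, Mul(-1, Mul(I, Pow(19, Rational(1, 2))))) = Add(6, Mul(-1, I, Pow(19, Rational(1, 2)))) ≈ Add(6.0000, Mul(-4.3589, I)))
Pow(Add(y, -154), 2) = Pow(Add(Add(6, Mul(-1, I, Pow(19, Rational(1, 2)))), -154), 2) = Pow(Add(-148, Mul(-1, I, Pow(19, Rational(1, 2)))), 2)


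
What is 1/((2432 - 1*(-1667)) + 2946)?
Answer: 1/7045 ≈ 0.00014194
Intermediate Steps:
1/((2432 - 1*(-1667)) + 2946) = 1/((2432 + 1667) + 2946) = 1/(4099 + 2946) = 1/7045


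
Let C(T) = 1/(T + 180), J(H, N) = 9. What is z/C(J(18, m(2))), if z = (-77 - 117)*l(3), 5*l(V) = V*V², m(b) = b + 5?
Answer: -989982/5 ≈ -1.9800e+5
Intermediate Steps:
m(b) = 5 + b
l(V) = V³/5 (l(V) = (V*V²)/5 = V³/5)
C(T) = 1/(180 + T)
z = -5238/5 (z = (-77 - 117)*((⅕)*3³) = -194*27/5 = -5238/5 ≈ -1047.6)
z/C(J(18, m(2))) = -5238/(5*(1/(180 + 9))) = -5238/(5*(1/189)) = -5238/(5*1/189) = -5238/5*189 = -989982/5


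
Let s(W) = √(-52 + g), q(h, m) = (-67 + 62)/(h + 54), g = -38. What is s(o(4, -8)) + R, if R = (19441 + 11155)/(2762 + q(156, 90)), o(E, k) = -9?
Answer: 1285032/116003 + 3*I*√10 ≈ 11.078 + 9.4868*I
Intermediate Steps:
q(h, m) = -5/(54 + h)
s(W) = 3*I*√10 (s(W) = √(-52 - 38) = √(-90) = 3*I*√10)
R = 1285032/116003 (R = (19441 + 11155)/(2762 - 5/(54 + 156)) = 30596/(2762 - 5/210) = 30596/(2762 - 5*1/210) = 30596/(2762 - 1/42) = 30596/(116003/42) = 30596*(42/116003) = 1285032/116003 ≈ 11.078)
s(o(4, -8)) + R = 3*I*√10 + 1285032/116003 = 1285032/116003 + 3*I*√10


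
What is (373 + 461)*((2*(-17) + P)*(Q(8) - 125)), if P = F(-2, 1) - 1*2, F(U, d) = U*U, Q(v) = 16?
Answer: 2908992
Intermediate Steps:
F(U, d) = U²
P = 2 (P = (-2)² - 1*2 = 4 - 2 = 2)
(373 + 461)*((2*(-17) + P)*(Q(8) - 125)) = (373 + 461)*((2*(-17) + 2)*(16 - 125)) = 834*((-34 + 2)*(-109)) = 834*(-32*(-109)) = 834*3488 = 2908992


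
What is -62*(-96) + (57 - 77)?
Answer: 5932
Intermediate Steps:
-62*(-96) + (57 - 77) = 5952 - 20 = 5932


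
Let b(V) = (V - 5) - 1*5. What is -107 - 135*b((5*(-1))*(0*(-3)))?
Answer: 1243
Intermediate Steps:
b(V) = -10 + V (b(V) = (-5 + V) - 5 = -10 + V)
-107 - 135*b((5*(-1))*(0*(-3))) = -107 - 135*(-10 + (5*(-1))*(0*(-3))) = -107 - 135*(-10 - 5*0) = -107 - 135*(-10 + 0) = -107 - 135*(-10) = -107 + 1350 = 1243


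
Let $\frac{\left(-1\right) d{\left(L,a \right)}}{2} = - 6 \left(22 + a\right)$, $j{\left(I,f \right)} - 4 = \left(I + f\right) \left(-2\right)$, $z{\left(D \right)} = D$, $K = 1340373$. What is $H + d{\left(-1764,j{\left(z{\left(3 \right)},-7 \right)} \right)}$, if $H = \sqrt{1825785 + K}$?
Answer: $408 + \sqrt{3166158} \approx 2187.4$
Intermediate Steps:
$j{\left(I,f \right)} = 4 - 2 I - 2 f$ ($j{\left(I,f \right)} = 4 + \left(I + f\right) \left(-2\right) = 4 - \left(2 I + 2 f\right) = 4 - 2 I - 2 f$)
$d{\left(L,a \right)} = 264 + 12 a$ ($d{\left(L,a \right)} = - 2 \left(- 6 \left(22 + a\right)\right) = - 2 \left(-132 - 6 a\right) = 264 + 12 a$)
$H = \sqrt{3166158}$ ($H = \sqrt{1825785 + 1340373} = \sqrt{3166158} \approx 1779.4$)
$H + d{\left(-1764,j{\left(z{\left(3 \right)},-7 \right)} \right)} = \sqrt{3166158} + \left(264 + 12 \left(4 - 6 - -14\right)\right) = \sqrt{3166158} + \left(264 + 12 \left(4 - 6 + 14\right)\right) = \sqrt{3166158} + \left(264 + 12 \cdot 12\right) = \sqrt{3166158} + \left(264 + 144\right) = \sqrt{3166158} + 408 = 408 + \sqrt{3166158}$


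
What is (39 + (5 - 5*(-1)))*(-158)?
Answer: -7742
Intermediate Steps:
(39 + (5 - 5*(-1)))*(-158) = (39 + (5 + 5))*(-158) = (39 + 10)*(-158) = 49*(-158) = -7742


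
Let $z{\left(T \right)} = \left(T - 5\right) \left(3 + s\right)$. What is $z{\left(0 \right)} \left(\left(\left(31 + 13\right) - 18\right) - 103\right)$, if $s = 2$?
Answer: $1925$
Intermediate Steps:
$z{\left(T \right)} = -25 + 5 T$ ($z{\left(T \right)} = \left(T - 5\right) \left(3 + 2\right) = \left(-5 + T\right) 5 = -25 + 5 T$)
$z{\left(0 \right)} \left(\left(\left(31 + 13\right) - 18\right) - 103\right) = \left(-25 + 5 \cdot 0\right) \left(\left(\left(31 + 13\right) - 18\right) - 103\right) = \left(-25 + 0\right) \left(\left(44 - 18\right) - 103\right) = - 25 \left(26 - 103\right) = \left(-25\right) \left(-77\right) = 1925$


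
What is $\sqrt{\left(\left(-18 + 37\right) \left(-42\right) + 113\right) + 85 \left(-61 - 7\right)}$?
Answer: $i \sqrt{6465} \approx 80.405 i$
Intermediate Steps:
$\sqrt{\left(\left(-18 + 37\right) \left(-42\right) + 113\right) + 85 \left(-61 - 7\right)} = \sqrt{\left(19 \left(-42\right) + 113\right) + 85 \left(-68\right)} = \sqrt{\left(-798 + 113\right) - 5780} = \sqrt{-685 - 5780} = \sqrt{-6465} = i \sqrt{6465}$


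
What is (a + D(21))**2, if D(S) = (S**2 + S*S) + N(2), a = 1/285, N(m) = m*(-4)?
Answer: 62046326281/81225 ≈ 7.6388e+5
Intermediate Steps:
N(m) = -4*m
a = 1/285 ≈ 0.0035088
D(S) = -8 + 2*S**2 (D(S) = (S**2 + S*S) - 4*2 = (S**2 + S**2) - 8 = 2*S**2 - 8 = -8 + 2*S**2)
(a + D(21))**2 = (1/285 + (-8 + 2*21**2))**2 = (1/285 + (-8 + 2*441))**2 = (1/285 + (-8 + 882))**2 = (1/285 + 874)**2 = (249091/285)**2 = 62046326281/81225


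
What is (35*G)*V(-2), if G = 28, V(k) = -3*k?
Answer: 5880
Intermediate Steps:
(35*G)*V(-2) = (35*28)*(-3*(-2)) = 980*6 = 5880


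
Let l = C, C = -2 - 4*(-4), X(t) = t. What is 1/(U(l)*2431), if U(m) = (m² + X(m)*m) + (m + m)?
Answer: 1/1021020 ≈ 9.7941e-7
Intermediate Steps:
C = 14 (C = -2 + 16 = 14)
l = 14
U(m) = 2*m + 2*m² (U(m) = (m² + m*m) + (m + m) = (m² + m²) + 2*m = 2*m² + 2*m = 2*m + 2*m²)
1/(U(l)*2431) = 1/((2*14*(1 + 14))*2431) = (1/2431)/(2*14*15) = (1/2431)/420 = (1/420)*(1/2431) = 1/1021020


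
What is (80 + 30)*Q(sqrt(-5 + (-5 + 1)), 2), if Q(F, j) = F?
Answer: 330*I ≈ 330.0*I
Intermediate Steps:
(80 + 30)*Q(sqrt(-5 + (-5 + 1)), 2) = (80 + 30)*sqrt(-5 + (-5 + 1)) = 110*sqrt(-5 - 4) = 110*sqrt(-9) = 110*(3*I) = 330*I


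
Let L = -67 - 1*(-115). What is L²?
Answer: 2304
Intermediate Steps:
L = 48 (L = -67 + 115 = 48)
L² = 48² = 2304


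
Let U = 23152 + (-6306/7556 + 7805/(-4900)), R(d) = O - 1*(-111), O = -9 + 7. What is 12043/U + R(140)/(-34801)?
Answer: 110170106015813/213056453648363 ≈ 0.51709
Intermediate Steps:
O = -2
R(d) = 109 (R(d) = -2 - 1*(-111) = -2 + 111 = 109)
U = 6122135963/264460 (U = 23152 + (-6306*1/7556 + 7805*(-1/4900)) = 23152 + (-3153/3778 - 223/140) = 23152 - 641957/264460 = 6122135963/264460 ≈ 23150.)
12043/U + R(140)/(-34801) = 12043/(6122135963/264460) + 109/(-34801) = 12043*(264460/6122135963) + 109*(-1/34801) = 3184891780/6122135963 - 109/34801 = 110170106015813/213056453648363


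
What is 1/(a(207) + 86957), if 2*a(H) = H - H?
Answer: 1/86957 ≈ 1.1500e-5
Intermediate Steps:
a(H) = 0 (a(H) = (H - H)/2 = (1/2)*0 = 0)
1/(a(207) + 86957) = 1/(0 + 86957) = 1/86957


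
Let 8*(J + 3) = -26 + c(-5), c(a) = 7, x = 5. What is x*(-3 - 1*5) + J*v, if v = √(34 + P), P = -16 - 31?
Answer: -40 - 43*I*√13/8 ≈ -40.0 - 19.38*I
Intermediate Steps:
P = -47
v = I*√13 (v = √(34 - 47) = √(-13) = I*√13 ≈ 3.6056*I)
J = -43/8 (J = -3 + (-26 + 7)/8 = -3 + (⅛)*(-19) = -3 - 19/8 = -43/8 ≈ -5.3750)
x*(-3 - 1*5) + J*v = 5*(-3 - 1*5) - 43*I*√13/8 = 5*(-3 - 5) - 43*I*√13/8 = 5*(-8) - 43*I*√13/8 = -40 - 43*I*√13/8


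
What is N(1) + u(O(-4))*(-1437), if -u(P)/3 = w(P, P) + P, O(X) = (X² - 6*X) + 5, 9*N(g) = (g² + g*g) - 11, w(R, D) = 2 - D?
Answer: 8621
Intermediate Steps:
N(g) = -11/9 + 2*g²/9 (N(g) = ((g² + g*g) - 11)/9 = ((g² + g²) - 11)/9 = (2*g² - 11)/9 = (-11 + 2*g²)/9 = -11/9 + 2*g²/9)
O(X) = 5 + X² - 6*X
u(P) = -6 (u(P) = -3*((2 - P) + P) = -3*2 = -6)
N(1) + u(O(-4))*(-1437) = (-11/9 + (2/9)*1²) - 6*(-1437) = (-11/9 + (2/9)*1) + 8622 = (-11/9 + 2/9) + 8622 = -1 + 8622 = 8621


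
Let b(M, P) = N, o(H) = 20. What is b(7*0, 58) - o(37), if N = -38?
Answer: -58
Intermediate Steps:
b(M, P) = -38
b(7*0, 58) - o(37) = -38 - 1*20 = -38 - 20 = -58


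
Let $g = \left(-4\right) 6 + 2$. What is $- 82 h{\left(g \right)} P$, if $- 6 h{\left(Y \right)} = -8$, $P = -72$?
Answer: $7872$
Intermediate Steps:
$g = -22$ ($g = -24 + 2 = -22$)
$h{\left(Y \right)} = \frac{4}{3}$ ($h{\left(Y \right)} = \left(- \frac{1}{6}\right) \left(-8\right) = \frac{4}{3}$)
$- 82 h{\left(g \right)} P = \left(-82\right) \frac{4}{3} \left(-72\right) = \left(- \frac{328}{3}\right) \left(-72\right) = 7872$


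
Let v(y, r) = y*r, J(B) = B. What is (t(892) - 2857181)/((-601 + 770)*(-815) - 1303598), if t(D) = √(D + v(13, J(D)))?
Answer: 2857181/1441333 - 2*√3122/1441333 ≈ 1.9822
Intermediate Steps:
v(y, r) = r*y
t(D) = √14*√D (t(D) = √(D + D*13) = √(D + 13*D) = √(14*D) = √14*√D)
(t(892) - 2857181)/((-601 + 770)*(-815) - 1303598) = (√14*√892 - 2857181)/((-601 + 770)*(-815) - 1303598) = (√14*(2*√223) - 2857181)/(169*(-815) - 1303598) = (2*√3122 - 2857181)/(-137735 - 1303598) = (-2857181 + 2*√3122)/(-1441333) = (-2857181 + 2*√3122)*(-1/1441333) = 2857181/1441333 - 2*√3122/1441333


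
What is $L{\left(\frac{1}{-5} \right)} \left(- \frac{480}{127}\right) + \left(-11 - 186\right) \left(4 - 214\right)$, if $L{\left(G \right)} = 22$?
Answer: $\frac{5243430}{127} \approx 41287.0$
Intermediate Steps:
$L{\left(\frac{1}{-5} \right)} \left(- \frac{480}{127}\right) + \left(-11 - 186\right) \left(4 - 214\right) = 22 \left(- \frac{480}{127}\right) + \left(-11 - 186\right) \left(4 - 214\right) = 22 \left(\left(-480\right) \frac{1}{127}\right) - -41370 = 22 \left(- \frac{480}{127}\right) + 41370 = - \frac{10560}{127} + 41370 = \frac{5243430}{127}$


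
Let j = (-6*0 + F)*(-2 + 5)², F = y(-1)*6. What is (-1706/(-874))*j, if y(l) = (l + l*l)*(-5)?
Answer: 0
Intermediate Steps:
y(l) = -5*l - 5*l² (y(l) = (l + l²)*(-5) = -5*l - 5*l²)
F = 0 (F = -5*(-1)*(1 - 1)*6 = -5*(-1)*0*6 = 0*6 = 0)
j = 0 (j = (-6*0 + 0)*(-2 + 5)² = (0 + 0)*3² = 0*9 = 0)
(-1706/(-874))*j = -1706/(-874)*0 = -1706*(-1/874)*0 = (853/437)*0 = 0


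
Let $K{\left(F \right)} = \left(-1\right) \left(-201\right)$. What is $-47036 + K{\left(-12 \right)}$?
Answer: $-46835$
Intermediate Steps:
$K{\left(F \right)} = 201$
$-47036 + K{\left(-12 \right)} = -47036 + 201 = -46835$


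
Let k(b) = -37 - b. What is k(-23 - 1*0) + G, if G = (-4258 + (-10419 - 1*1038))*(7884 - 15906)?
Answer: 126065716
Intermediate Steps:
G = 126065730 (G = (-4258 + (-10419 - 1038))*(-8022) = (-4258 - 11457)*(-8022) = -15715*(-8022) = 126065730)
k(-23 - 1*0) + G = (-37 - (-23 - 1*0)) + 126065730 = (-37 - (-23 + 0)) + 126065730 = (-37 - 1*(-23)) + 126065730 = (-37 + 23) + 126065730 = -14 + 126065730 = 126065716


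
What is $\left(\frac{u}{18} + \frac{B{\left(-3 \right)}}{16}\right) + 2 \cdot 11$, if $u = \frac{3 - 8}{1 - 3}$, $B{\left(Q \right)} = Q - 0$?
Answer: $\frac{3161}{144} \approx 21.951$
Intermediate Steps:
$B{\left(Q \right)} = Q$ ($B{\left(Q \right)} = Q + 0 = Q$)
$u = \frac{5}{2}$ ($u = - \frac{5}{-2} = \left(-5\right) \left(- \frac{1}{2}\right) = \frac{5}{2} \approx 2.5$)
$\left(\frac{u}{18} + \frac{B{\left(-3 \right)}}{16}\right) + 2 \cdot 11 = \left(\frac{5}{2 \cdot 18} - \frac{3}{16}\right) + 2 \cdot 11 = \left(\frac{5}{2} \cdot \frac{1}{18} - \frac{3}{16}\right) + 22 = \left(\frac{5}{36} - \frac{3}{16}\right) + 22 = - \frac{7}{144} + 22 = \frac{3161}{144}$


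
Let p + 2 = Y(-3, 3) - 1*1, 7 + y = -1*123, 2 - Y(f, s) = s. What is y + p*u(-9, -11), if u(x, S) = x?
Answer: -94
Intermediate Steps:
Y(f, s) = 2 - s
y = -130 (y = -7 - 1*123 = -7 - 123 = -130)
p = -4 (p = -2 + ((2 - 1*3) - 1*1) = -2 + ((2 - 3) - 1) = -2 + (-1 - 1) = -2 - 2 = -4)
y + p*u(-9, -11) = -130 - 4*(-9) = -130 + 36 = -94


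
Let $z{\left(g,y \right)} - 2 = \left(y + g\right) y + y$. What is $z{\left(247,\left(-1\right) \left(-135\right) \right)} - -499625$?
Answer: $551332$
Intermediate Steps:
$z{\left(g,y \right)} = 2 + y + y \left(g + y\right)$ ($z{\left(g,y \right)} = 2 + \left(\left(y + g\right) y + y\right) = 2 + \left(\left(g + y\right) y + y\right) = 2 + \left(y \left(g + y\right) + y\right) = 2 + \left(y + y \left(g + y\right)\right) = 2 + y + y \left(g + y\right)$)
$z{\left(247,\left(-1\right) \left(-135\right) \right)} - -499625 = \left(2 - -135 + \left(\left(-1\right) \left(-135\right)\right)^{2} + 247 \left(\left(-1\right) \left(-135\right)\right)\right) - -499625 = \left(2 + 135 + 135^{2} + 247 \cdot 135\right) + 499625 = \left(2 + 135 + 18225 + 33345\right) + 499625 = 51707 + 499625 = 551332$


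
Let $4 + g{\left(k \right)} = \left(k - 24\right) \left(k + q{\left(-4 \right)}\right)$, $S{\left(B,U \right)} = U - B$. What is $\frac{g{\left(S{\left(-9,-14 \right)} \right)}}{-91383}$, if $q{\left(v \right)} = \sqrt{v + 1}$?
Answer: $- \frac{47}{30461} + \frac{29 i \sqrt{3}}{91383} \approx -0.001543 + 0.00054966 i$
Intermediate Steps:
$q{\left(v \right)} = \sqrt{1 + v}$
$g{\left(k \right)} = -4 + \left(-24 + k\right) \left(k + i \sqrt{3}\right)$ ($g{\left(k \right)} = -4 + \left(k - 24\right) \left(k + \sqrt{1 - 4}\right) = -4 + \left(-24 + k\right) \left(k + \sqrt{-3}\right) = -4 + \left(-24 + k\right) \left(k + i \sqrt{3}\right)$)
$\frac{g{\left(S{\left(-9,-14 \right)} \right)}}{-91383} = \frac{-4 + \left(-14 - -9\right)^{2} - 24 \left(-14 - -9\right) - 24 i \sqrt{3} + i \left(-14 - -9\right) \sqrt{3}}{-91383} = \left(-4 + \left(-14 + 9\right)^{2} - 24 \left(-14 + 9\right) - 24 i \sqrt{3} + i \left(-14 + 9\right) \sqrt{3}\right) \left(- \frac{1}{91383}\right) = \left(-4 + \left(-5\right)^{2} - -120 - 24 i \sqrt{3} + i \left(-5\right) \sqrt{3}\right) \left(- \frac{1}{91383}\right) = \left(-4 + 25 + 120 - 24 i \sqrt{3} - 5 i \sqrt{3}\right) \left(- \frac{1}{91383}\right) = \left(141 - 29 i \sqrt{3}\right) \left(- \frac{1}{91383}\right) = - \frac{47}{30461} + \frac{29 i \sqrt{3}}{91383}$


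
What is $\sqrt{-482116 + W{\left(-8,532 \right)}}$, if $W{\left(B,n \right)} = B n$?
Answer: $2 i \sqrt{121593} \approx 697.4 i$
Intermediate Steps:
$\sqrt{-482116 + W{\left(-8,532 \right)}} = \sqrt{-482116 - 4256} = \sqrt{-486372} = 2 i \sqrt{121593}$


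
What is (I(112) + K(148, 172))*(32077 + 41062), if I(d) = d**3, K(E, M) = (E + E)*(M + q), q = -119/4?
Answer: 105834619726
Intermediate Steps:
q = -119/4 (q = -119*1/4 = -119/4 ≈ -29.750)
K(E, M) = 2*E*(-119/4 + M) (K(E, M) = (E + E)*(M - 119/4) = (2*E)*(-119/4 + M) = 2*E*(-119/4 + M))
(I(112) + K(148, 172))*(32077 + 41062) = (112**3 + (1/2)*148*(-119 + 4*172))*(32077 + 41062) = (1404928 + (1/2)*148*(-119 + 688))*73139 = (1404928 + (1/2)*148*569)*73139 = (1404928 + 42106)*73139 = 1447034*73139 = 105834619726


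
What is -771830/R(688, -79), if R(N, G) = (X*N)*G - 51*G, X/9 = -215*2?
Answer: -9770/2662611 ≈ -0.0036693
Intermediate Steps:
X = -3870 (X = 9*(-215*2) = 9*(-430) = -3870)
R(N, G) = -51*G - 3870*G*N (R(N, G) = (-3870*N)*G - 51*G = -3870*G*N - 51*G = -51*G - 3870*G*N)
-771830/R(688, -79) = -771830*(-1/(237*(-17 - 1290*688))) = -771830*(-1/(237*(-17 - 887520))) = -771830/(3*(-79)*(-887537)) = -771830/210346269 = -771830*1/210346269 = -9770/2662611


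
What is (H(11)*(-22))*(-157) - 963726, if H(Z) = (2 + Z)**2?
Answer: -380000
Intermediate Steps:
(H(11)*(-22))*(-157) - 963726 = ((2 + 11)**2*(-22))*(-157) - 963726 = (13**2*(-22))*(-157) - 963726 = (169*(-22))*(-157) - 963726 = -3718*(-157) - 963726 = 583726 - 963726 = -380000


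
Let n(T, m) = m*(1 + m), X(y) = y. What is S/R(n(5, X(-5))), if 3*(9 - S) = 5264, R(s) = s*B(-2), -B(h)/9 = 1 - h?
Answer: 5237/1620 ≈ 3.2327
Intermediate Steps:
B(h) = -9 + 9*h (B(h) = -9*(1 - h) = -9 + 9*h)
R(s) = -27*s (R(s) = s*(-9 + 9*(-2)) = s*(-9 - 18) = s*(-27) = -27*s)
S = -5237/3 (S = 9 - ⅓*5264 = 9 - 5264/3 = -5237/3 ≈ -1745.7)
S/R(n(5, X(-5))) = -5237*1/(135*(1 - 5))/3 = -5237/(3*((-(-135)*(-4)))) = -5237/(3*((-27*20))) = -5237/3/(-540) = -5237/3*(-1/540) = 5237/1620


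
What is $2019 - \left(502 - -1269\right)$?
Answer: $248$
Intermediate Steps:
$2019 - \left(502 - -1269\right) = 2019 - \left(502 + 1269\right) = 2019 - 1771 = 248$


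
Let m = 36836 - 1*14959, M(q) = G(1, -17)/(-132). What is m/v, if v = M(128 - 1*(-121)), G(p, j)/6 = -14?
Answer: 240647/7 ≈ 34378.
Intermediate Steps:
G(p, j) = -84 (G(p, j) = 6*(-14) = -84)
M(q) = 7/11 (M(q) = -84/(-132) = -84*(-1/132) = 7/11)
v = 7/11 ≈ 0.63636
m = 21877 (m = 36836 - 14959 = 21877)
m/v = 21877/(7/11) = 21877*(11/7) = 240647/7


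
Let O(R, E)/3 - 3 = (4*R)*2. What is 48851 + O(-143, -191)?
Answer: 45428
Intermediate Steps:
O(R, E) = 9 + 24*R (O(R, E) = 9 + 3*((4*R)*2) = 9 + 3*(8*R) = 9 + 24*R)
48851 + O(-143, -191) = 48851 + (9 + 24*(-143)) = 48851 + (9 - 3432) = 48851 - 3423 = 45428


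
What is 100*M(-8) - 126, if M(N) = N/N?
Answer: -26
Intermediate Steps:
M(N) = 1
100*M(-8) - 126 = 100*1 - 126 = 100 - 126 = -26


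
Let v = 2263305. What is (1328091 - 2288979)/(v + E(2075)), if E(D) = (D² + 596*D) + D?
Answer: -960888/7807705 ≈ -0.12307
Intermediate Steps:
E(D) = D² + 597*D
(1328091 - 2288979)/(v + E(2075)) = (1328091 - 2288979)/(2263305 + 2075*(597 + 2075)) = -960888/(2263305 + 2075*2672) = -960888/(2263305 + 5544400) = -960888/7807705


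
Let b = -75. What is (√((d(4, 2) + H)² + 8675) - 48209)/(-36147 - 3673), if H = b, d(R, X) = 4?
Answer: 48209/39820 - 3*√381/19910 ≈ 1.2077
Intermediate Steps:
H = -75
(√((d(4, 2) + H)² + 8675) - 48209)/(-36147 - 3673) = (√((4 - 75)² + 8675) - 48209)/(-36147 - 3673) = (√((-71)² + 8675) - 48209)/(-39820) = (√(5041 + 8675) - 48209)*(-1/39820) = (√13716 - 48209)*(-1/39820) = (6*√381 - 48209)*(-1/39820) = (-48209 + 6*√381)*(-1/39820) = 48209/39820 - 3*√381/19910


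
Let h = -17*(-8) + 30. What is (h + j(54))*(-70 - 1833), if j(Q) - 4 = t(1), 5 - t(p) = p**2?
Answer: -331122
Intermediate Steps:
t(p) = 5 - p**2
j(Q) = 8 (j(Q) = 4 + (5 - 1*1**2) = 4 + (5 - 1*1) = 4 + (5 - 1) = 4 + 4 = 8)
h = 166 (h = 136 + 30 = 166)
(h + j(54))*(-70 - 1833) = (166 + 8)*(-70 - 1833) = 174*(-1903) = -331122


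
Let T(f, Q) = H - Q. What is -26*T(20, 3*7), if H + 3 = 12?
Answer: 312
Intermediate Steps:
H = 9 (H = -3 + 12 = 9)
T(f, Q) = 9 - Q
-26*T(20, 3*7) = -26*(9 - 3*7) = -26*(9 - 1*21) = -26*(9 - 21) = -26*(-12) = 312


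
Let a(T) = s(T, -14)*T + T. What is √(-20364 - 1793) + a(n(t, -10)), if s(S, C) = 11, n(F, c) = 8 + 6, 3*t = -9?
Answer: 168 + I*√22157 ≈ 168.0 + 148.85*I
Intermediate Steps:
t = -3 (t = (⅓)*(-9) = -3)
n(F, c) = 14
a(T) = 12*T (a(T) = 11*T + T = 12*T)
√(-20364 - 1793) + a(n(t, -10)) = √(-20364 - 1793) + 12*14 = √(-22157) + 168 = I*√22157 + 168 = 168 + I*√22157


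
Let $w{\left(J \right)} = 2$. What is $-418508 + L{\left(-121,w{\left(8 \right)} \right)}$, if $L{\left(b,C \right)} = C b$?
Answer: $-418750$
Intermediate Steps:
$-418508 + L{\left(-121,w{\left(8 \right)} \right)} = -418508 + 2 \left(-121\right) = -418508 - 242 = -418750$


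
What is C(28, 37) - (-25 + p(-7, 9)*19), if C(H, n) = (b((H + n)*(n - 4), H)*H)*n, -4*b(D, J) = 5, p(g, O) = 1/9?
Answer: -11449/9 ≈ -1272.1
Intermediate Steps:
p(g, O) = ⅑
b(D, J) = -5/4 (b(D, J) = -¼*5 = -5/4)
C(H, n) = -5*H*n/4 (C(H, n) = (-5*H/4)*n = -5*H*n/4)
C(28, 37) - (-25 + p(-7, 9)*19) = -5/4*28*37 - (-25 + (⅑)*19) = -1295 - (-25 + 19/9) = -1295 - 1*(-206/9) = -1295 + 206/9 = -11449/9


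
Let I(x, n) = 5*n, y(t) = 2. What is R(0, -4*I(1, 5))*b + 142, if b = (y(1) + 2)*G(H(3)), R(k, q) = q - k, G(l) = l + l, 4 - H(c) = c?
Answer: -658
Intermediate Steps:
H(c) = 4 - c
G(l) = 2*l
b = 8 (b = (2 + 2)*(2*(4 - 1*3)) = 4*(2*(4 - 3)) = 4*(2*1) = 4*2 = 8)
R(0, -4*I(1, 5))*b + 142 = (-20*5 - 1*0)*8 + 142 = (-4*25 + 0)*8 + 142 = (-100 + 0)*8 + 142 = -100*8 + 142 = -800 + 142 = -658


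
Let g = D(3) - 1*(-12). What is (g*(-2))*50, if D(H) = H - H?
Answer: -1200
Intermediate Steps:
D(H) = 0
g = 12 (g = 0 - 1*(-12) = 0 + 12 = 12)
(g*(-2))*50 = (12*(-2))*50 = -24*50 = -1200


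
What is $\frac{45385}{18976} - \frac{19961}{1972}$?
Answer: $- \frac{72320179}{9355168} \approx -7.7305$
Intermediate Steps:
$\frac{45385}{18976} - \frac{19961}{1972} = - \frac{72320179}{9355168}$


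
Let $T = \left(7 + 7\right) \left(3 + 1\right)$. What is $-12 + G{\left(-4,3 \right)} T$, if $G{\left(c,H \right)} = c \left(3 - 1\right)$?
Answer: $-460$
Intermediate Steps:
$G{\left(c,H \right)} = 2 c$ ($G{\left(c,H \right)} = c 2 = 2 c$)
$T = 56$ ($T = 14 \cdot 4 = 56$)
$-12 + G{\left(-4,3 \right)} T = -12 + 2 \left(-4\right) 56 = -12 - 448 = -460$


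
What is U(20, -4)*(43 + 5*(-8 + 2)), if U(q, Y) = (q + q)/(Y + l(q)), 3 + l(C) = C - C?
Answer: -520/7 ≈ -74.286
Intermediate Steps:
l(C) = -3 (l(C) = -3 + (C - C) = -3 + 0 = -3)
U(q, Y) = 2*q/(-3 + Y) (U(q, Y) = (q + q)/(Y - 3) = (2*q)/(-3 + Y) = 2*q/(-3 + Y))
U(20, -4)*(43 + 5*(-8 + 2)) = (2*20/(-3 - 4))*(43 + 5*(-8 + 2)) = (2*20/(-7))*(43 + 5*(-6)) = (2*20*(-1/7))*(43 - 30) = -40/7*13 = -520/7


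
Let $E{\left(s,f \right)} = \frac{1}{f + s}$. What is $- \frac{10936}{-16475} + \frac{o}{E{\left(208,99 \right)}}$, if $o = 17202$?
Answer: $\frac{87004716586}{16475} \approx 5.281 \cdot 10^{6}$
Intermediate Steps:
$- \frac{10936}{-16475} + \frac{o}{E{\left(208,99 \right)}} = - \frac{10936}{-16475} + \frac{17202}{\frac{1}{99 + 208}} = \left(-10936\right) \left(- \frac{1}{16475}\right) + \frac{17202}{\frac{1}{307}} = \frac{10936}{16475} + 17202 \frac{1}{\frac{1}{307}} = \frac{10936}{16475} + 17202 \cdot 307 = \frac{10936}{16475} + 5281014 = \frac{87004716586}{16475}$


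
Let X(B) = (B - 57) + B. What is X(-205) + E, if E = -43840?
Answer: -44307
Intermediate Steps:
X(B) = -57 + 2*B (X(B) = (-57 + B) + B = -57 + 2*B)
X(-205) + E = (-57 + 2*(-205)) - 43840 = (-57 - 410) - 43840 = -467 - 43840 = -44307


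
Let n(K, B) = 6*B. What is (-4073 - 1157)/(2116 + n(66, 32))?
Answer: -2615/1154 ≈ -2.2660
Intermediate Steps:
(-4073 - 1157)/(2116 + n(66, 32)) = (-4073 - 1157)/(2116 + 6*32) = -5230/(2116 + 192) = -5230/2308 = -5230*1/2308 = -2615/1154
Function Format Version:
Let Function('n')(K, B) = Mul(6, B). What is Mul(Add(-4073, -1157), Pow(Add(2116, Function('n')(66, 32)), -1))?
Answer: Rational(-2615, 1154) ≈ -2.2660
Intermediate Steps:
Mul(Add(-4073, -1157), Pow(Add(2116, Function('n')(66, 32)), -1)) = Mul(Add(-4073, -1157), Pow(Add(2116, Mul(6, 32)), -1)) = Mul(-5230, Pow(Add(2116, 192), -1)) = Mul(-5230, Pow(2308, -1)) = Mul(-5230, Rational(1, 2308)) = Rational(-2615, 1154)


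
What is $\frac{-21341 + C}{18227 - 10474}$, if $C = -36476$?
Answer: $- \frac{57817}{7753} \approx -7.4574$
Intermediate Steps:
$\frac{-21341 + C}{18227 - 10474} = \frac{-21341 - 36476}{18227 - 10474} = - \frac{57817}{7753}$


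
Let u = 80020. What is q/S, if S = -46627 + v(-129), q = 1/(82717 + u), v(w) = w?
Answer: -1/7608931172 ≈ -1.3142e-10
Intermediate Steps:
q = 1/162737 (q = 1/(82717 + 80020) = 1/162737 ≈ 6.1449e-6)
S = -46756 (S = -46627 - 129 = -46756)
q/S = (1/162737)/(-46756) = (1/162737)*(-1/46756) = -1/7608931172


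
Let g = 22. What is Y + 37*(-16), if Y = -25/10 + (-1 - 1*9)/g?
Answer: -13089/22 ≈ -594.95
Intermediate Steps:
Y = -65/22 (Y = -25/10 + (-1 - 1*9)/22 = -25*1/10 + (-1 - 9)*(1/22) = -5/2 - 10*1/22 = -5/2 - 5/11 = -65/22 ≈ -2.9545)
Y + 37*(-16) = -65/22 + 37*(-16) = -65/22 - 592 = -13089/22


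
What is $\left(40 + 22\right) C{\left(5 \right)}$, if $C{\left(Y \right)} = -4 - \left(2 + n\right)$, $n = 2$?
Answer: $-496$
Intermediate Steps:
$C{\left(Y \right)} = -8$ ($C{\left(Y \right)} = -4 - 4 = -8$)
$\left(40 + 22\right) C{\left(5 \right)} = \left(40 + 22\right) \left(-8\right) = 62 \left(-8\right) = -496$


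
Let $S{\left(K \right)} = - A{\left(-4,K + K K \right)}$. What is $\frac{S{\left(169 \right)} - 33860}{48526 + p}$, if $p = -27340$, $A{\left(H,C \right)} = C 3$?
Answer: $- \frac{60025}{10593} \approx -5.6665$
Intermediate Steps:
$A{\left(H,C \right)} = 3 C$
$S{\left(K \right)} = - 3 K - 3 K^{2}$ ($S{\left(K \right)} = - 3 \left(K + K K\right) = - 3 \left(K + K^{2}\right) = - (3 K + 3 K^{2}) = - 3 K - 3 K^{2}$)
$\frac{S{\left(169 \right)} - 33860}{48526 + p} = \frac{\left(-3\right) 169 \left(1 + 169\right) - 33860}{48526 - 27340} = \frac{\left(-3\right) 169 \cdot 170 - 33860}{21186} = \left(-86190 - 33860\right) \frac{1}{21186} = \left(-120050\right) \frac{1}{21186} = - \frac{60025}{10593}$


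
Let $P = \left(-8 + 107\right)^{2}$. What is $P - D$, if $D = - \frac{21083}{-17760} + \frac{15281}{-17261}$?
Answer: $\frac{3004456560257}{306555360} \approx 9800.7$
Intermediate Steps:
$P = 9801$ ($P = 99^{2} = 9801$)
$D = \frac{92523103}{306555360}$ ($D = \left(-21083\right) \left(- \frac{1}{17760}\right) + 15281 \left(- \frac{1}{17261}\right) = \frac{21083}{17760} - \frac{15281}{17261} = \frac{92523103}{306555360} \approx 0.30182$)
$P - D = 9801 - \frac{92523103}{306555360} = \frac{3004456560257}{306555360}$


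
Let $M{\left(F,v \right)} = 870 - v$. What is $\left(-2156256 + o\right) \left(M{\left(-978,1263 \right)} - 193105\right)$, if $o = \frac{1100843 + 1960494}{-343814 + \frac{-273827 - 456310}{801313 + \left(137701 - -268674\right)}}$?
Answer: $\frac{9118094009415354117040}{21853724851} \approx 4.1723 \cdot 10^{11}$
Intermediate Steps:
$o = - \frac{194586313624}{21853724851}$ ($o = \frac{3061337}{-343814 - \frac{730137}{801313 + \left(137701 + 268674\right)}} = \frac{3061337}{-343814 - \frac{730137}{801313 + 406375}} = \frac{3061337}{-343814 - \frac{730137}{1207688}} = \frac{3061337}{- \frac{415220772169}{1207688}} = 3061337 \left(- \frac{1207688}{415220772169}\right) = - \frac{194586313624}{21853724851} \approx -8.904$)
$\left(-2156256 + o\right) \left(M{\left(-978,1263 \right)} - 193105\right) = \left(-2156256 - \frac{194586313624}{21853724851}\right) \left(\left(870 - 1263\right) - 193105\right) = - \frac{47122419918631480 \left(\left(870 - 1263\right) - 193105\right)}{21853724851} = - \frac{47122419918631480 \left(-393 - 193105\right)}{21853724851} = \left(- \frac{47122419918631480}{21853724851}\right) \left(-193498\right) = \frac{9118094009415354117040}{21853724851}$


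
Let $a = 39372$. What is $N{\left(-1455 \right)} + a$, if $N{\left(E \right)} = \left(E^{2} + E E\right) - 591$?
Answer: $4272831$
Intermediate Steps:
$N{\left(E \right)} = -591 + 2 E^{2}$ ($N{\left(E \right)} = \left(E^{2} + E^{2}\right) - 591 = 2 E^{2} - 591 = -591 + 2 E^{2}$)
$N{\left(-1455 \right)} + a = \left(-591 + 2 \left(-1455\right)^{2}\right) + 39372 = \left(-591 + 2 \cdot 2117025\right) + 39372 = \left(-591 + 4234050\right) + 39372 = 4233459 + 39372 = 4272831$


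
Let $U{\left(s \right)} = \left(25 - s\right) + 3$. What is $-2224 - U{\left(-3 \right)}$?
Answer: $-2255$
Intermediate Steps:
$U{\left(s \right)} = 28 - s$
$-2224 - U{\left(-3 \right)} = -2224 - \left(28 - -3\right) = -2224 - \left(28 + 3\right) = -2224 - 31 = -2255$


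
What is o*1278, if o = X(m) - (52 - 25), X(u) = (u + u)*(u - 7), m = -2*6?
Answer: 548262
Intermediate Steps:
m = -12
X(u) = 2*u*(-7 + u) (X(u) = (2*u)*(-7 + u) = 2*u*(-7 + u))
o = 429 (o = 2*(-12)*(-7 - 12) - (52 - 25) = 2*(-12)*(-19) - 1*27 = 456 - 27 = 429)
o*1278 = 429*1278 = 548262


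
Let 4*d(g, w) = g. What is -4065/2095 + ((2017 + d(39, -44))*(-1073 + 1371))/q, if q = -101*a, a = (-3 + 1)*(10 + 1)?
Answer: 45683195/169276 ≈ 269.87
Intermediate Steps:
a = -22 (a = -2*11 = -22)
d(g, w) = g/4
q = 2222 (q = -101*(-22) = 2222)
-4065/2095 + ((2017 + d(39, -44))*(-1073 + 1371))/q = -4065/2095 + ((2017 + (1/4)*39)*(-1073 + 1371))/2222 = -4065*1/2095 + ((2017 + 39/4)*298)*(1/2222) = -813/419 + ((8107/4)*298)*(1/2222) = -813/419 + (1207943/2)*(1/2222) = -813/419 + 109813/404 = 45683195/169276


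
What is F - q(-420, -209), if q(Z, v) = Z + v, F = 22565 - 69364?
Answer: -46170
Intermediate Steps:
F = -46799
F - q(-420, -209) = -46799 - (-420 - 209) = -46799 - 1*(-629) = -46799 + 629 = -46170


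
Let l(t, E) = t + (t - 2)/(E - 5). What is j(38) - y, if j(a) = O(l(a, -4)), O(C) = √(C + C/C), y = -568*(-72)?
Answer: -40896 + √35 ≈ -40890.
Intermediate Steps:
y = 40896
l(t, E) = t + (-2 + t)/(-5 + E)
O(C) = √(1 + C) (O(C) = √(C + 1) = √(1 + C))
j(a) = √(11/9 + 8*a/9) (j(a) = √(1 + (-2 - 4*a - 4*a)/(-5 - 4)) = √(1 + (-2 - 8*a)/(-9)) = √(1 - (-2 - 8*a)/9) = √(1 + (2/9 + 8*a/9)) = √(11/9 + 8*a/9))
j(38) - y = √(11 + 8*38)/3 - 1*40896 = √(11 + 304)/3 - 40896 = √315/3 - 40896 = (3*√35)/3 - 40896 = √35 - 40896 = -40896 + √35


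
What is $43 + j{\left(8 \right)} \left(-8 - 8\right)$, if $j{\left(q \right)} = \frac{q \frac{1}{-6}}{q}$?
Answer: $\frac{137}{3} \approx 45.667$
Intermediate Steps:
$j{\left(q \right)} = - \frac{1}{6}$ ($j{\left(q \right)} = \frac{q \left(- \frac{1}{6}\right)}{q} = \frac{\left(- \frac{1}{6}\right) q}{q} = - \frac{1}{6}$)
$43 + j{\left(8 \right)} \left(-8 - 8\right) = 43 - \frac{-8 - 8}{6} = 43 - - \frac{8}{3} = 43 + \frac{8}{3} = \frac{137}{3}$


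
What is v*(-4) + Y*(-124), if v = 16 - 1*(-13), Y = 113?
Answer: -14128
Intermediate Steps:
v = 29 (v = 16 + 13 = 29)
v*(-4) + Y*(-124) = 29*(-4) + 113*(-124) = -116 - 14012 = -14128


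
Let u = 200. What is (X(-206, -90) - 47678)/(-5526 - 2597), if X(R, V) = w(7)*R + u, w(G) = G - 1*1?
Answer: 48714/8123 ≈ 5.9970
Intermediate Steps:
w(G) = -1 + G (w(G) = G - 1 = -1 + G)
X(R, V) = 200 + 6*R (X(R, V) = (-1 + 7)*R + 200 = 6*R + 200 = 200 + 6*R)
(X(-206, -90) - 47678)/(-5526 - 2597) = ((200 + 6*(-206)) - 47678)/(-5526 - 2597) = ((200 - 1236) - 47678)/(-8123) = (-1036 - 47678)*(-1/8123) = -48714*(-1/8123) = 48714/8123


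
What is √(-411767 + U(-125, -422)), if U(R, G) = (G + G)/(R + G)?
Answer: I*√123203930635/547 ≈ 641.69*I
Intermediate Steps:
U(R, G) = 2*G/(G + R) (U(R, G) = (2*G)/(G + R) = 2*G/(G + R))
√(-411767 + U(-125, -422)) = √(-411767 + 2*(-422)/(-422 - 125)) = √(-411767 + 2*(-422)/(-547)) = √(-411767 + 2*(-422)*(-1/547)) = √(-411767 + 844/547) = √(-225235705/547) = I*√123203930635/547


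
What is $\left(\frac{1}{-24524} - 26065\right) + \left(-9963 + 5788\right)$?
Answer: $- \frac{741605761}{24524} \approx -30240.0$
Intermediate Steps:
$\left(\frac{1}{-24524} - 26065\right) + \left(-9963 + 5788\right) = \left(- \frac{1}{24524} - 26065\right) - 4175 = - \frac{639218061}{24524} - 4175 = - \frac{741605761}{24524}$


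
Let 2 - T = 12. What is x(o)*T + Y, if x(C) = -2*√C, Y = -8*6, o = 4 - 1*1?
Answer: -48 + 20*√3 ≈ -13.359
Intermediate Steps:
T = -10 (T = 2 - 1*12 = 2 - 12 = -10)
o = 3 (o = 4 - 1 = 3)
Y = -48
x(o)*T + Y = -2*√3*(-10) - 48 = 20*√3 - 48 = -48 + 20*√3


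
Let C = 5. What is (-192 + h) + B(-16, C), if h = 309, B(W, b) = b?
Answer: 122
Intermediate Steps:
(-192 + h) + B(-16, C) = (-192 + 309) + 5 = 117 + 5 = 122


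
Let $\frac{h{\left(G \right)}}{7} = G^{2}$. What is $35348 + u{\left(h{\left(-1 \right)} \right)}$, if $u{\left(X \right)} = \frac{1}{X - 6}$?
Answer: $35349$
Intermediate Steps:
$h{\left(G \right)} = 7 G^{2}$
$u{\left(X \right)} = \frac{1}{-6 + X}$
$35348 + u{\left(h{\left(-1 \right)} \right)} = 35348 + \frac{1}{-6 + 7 \left(-1\right)^{2}} = 35348 + \frac{1}{-6 + 7 \cdot 1} = 35348 + \frac{1}{-6 + 7} = 35348 + 1^{-1} = 35348 + 1 = 35349$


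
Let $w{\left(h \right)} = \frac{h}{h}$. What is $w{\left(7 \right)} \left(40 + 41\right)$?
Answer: $81$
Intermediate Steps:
$w{\left(h \right)} = 1$
$w{\left(7 \right)} \left(40 + 41\right) = 1 \left(40 + 41\right) = 1 \cdot 81 = 81$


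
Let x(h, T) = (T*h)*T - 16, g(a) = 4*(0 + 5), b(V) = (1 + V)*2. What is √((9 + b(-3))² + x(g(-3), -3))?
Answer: 3*√21 ≈ 13.748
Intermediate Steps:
b(V) = 2 + 2*V
g(a) = 20 (g(a) = 4*5 = 20)
x(h, T) = -16 + h*T² (x(h, T) = h*T² - 16 = -16 + h*T²)
√((9 + b(-3))² + x(g(-3), -3)) = √((9 + (2 + 2*(-3)))² + (-16 + 20*(-3)²)) = √((9 + (2 - 6))² + (-16 + 20*9)) = √((9 - 4)² + (-16 + 180)) = √(5² + 164) = √(25 + 164) = √189 = 3*√21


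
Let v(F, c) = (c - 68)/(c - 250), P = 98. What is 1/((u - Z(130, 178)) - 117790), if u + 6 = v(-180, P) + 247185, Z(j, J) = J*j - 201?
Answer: 76/8090185 ≈ 9.3941e-6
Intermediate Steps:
Z(j, J) = -201 + J*j
v(F, c) = (-68 + c)/(-250 + c)
u = 18785589/76 (u = -6 + ((-68 + 98)/(-250 + 98) + 247185) = -6 + (30/(-152) + 247185) = -6 + (-1/152*30 + 247185) = -6 + (-15/76 + 247185) = -6 + 18786045/76 = 18785589/76 ≈ 2.4718e+5)
1/((u - Z(130, 178)) - 117790) = 1/((18785589/76 - (-201 + 178*130)) - 117790) = 1/((18785589/76 - (-201 + 23140)) - 117790) = 1/((18785589/76 - 1*22939) - 117790) = 1/((18785589/76 - 22939) - 117790) = 1/(17042225/76 - 117790) = 1/(8090185/76) = 76/8090185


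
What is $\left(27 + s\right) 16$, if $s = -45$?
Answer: $-288$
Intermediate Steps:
$\left(27 + s\right) 16 = \left(27 - 45\right) 16 = \left(-18\right) 16 = -288$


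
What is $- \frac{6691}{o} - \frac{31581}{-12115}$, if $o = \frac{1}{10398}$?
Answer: $- \frac{842877081489}{12115} \approx -6.9573 \cdot 10^{7}$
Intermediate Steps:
$o = \frac{1}{10398} \approx 9.6172 \cdot 10^{-5}$
$- \frac{6691}{o} - \frac{31581}{-12115} = - 6691 \frac{1}{\frac{1}{10398}} - \frac{31581}{-12115} = \left(-6691\right) 10398 - - \frac{31581}{12115} = -69573018 + \frac{31581}{12115} = - \frac{842877081489}{12115}$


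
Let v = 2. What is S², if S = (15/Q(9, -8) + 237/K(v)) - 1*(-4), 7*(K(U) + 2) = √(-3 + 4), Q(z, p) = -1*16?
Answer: 671172649/43264 ≈ 15513.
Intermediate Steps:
Q(z, p) = -16
K(U) = -13/7 (K(U) = -2 + √(-3 + 4)/7 = -2 + √1/7 = -2 + (⅐)*1 = -2 + ⅐ = -13/7)
S = -25907/208 (S = (15/(-16) + 237/(-13/7)) - 1*(-4) = (15*(-1/16) + 237*(-7/13)) + 4 = (-15/16 - 1659/13) + 4 = -26739/208 + 4 = -25907/208 ≈ -124.55)
S² = (-25907/208)² = 671172649/43264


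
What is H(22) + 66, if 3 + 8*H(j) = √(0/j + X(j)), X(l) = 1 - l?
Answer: 525/8 + I*√21/8 ≈ 65.625 + 0.57282*I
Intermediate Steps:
H(j) = -3/8 + √(1 - j)/8 (H(j) = -3/8 + √(0/j + (1 - j))/8 = -3/8 + √(0 + (1 - j))/8 = -3/8 + √(1 - j)/8)
H(22) + 66 = (-3/8 + √(1 - 1*22)/8) + 66 = (-3/8 + √(1 - 22)/8) + 66 = (-3/8 + √(-21)/8) + 66 = (-3/8 + (I*√21)/8) + 66 = (-3/8 + I*√21/8) + 66 = 525/8 + I*√21/8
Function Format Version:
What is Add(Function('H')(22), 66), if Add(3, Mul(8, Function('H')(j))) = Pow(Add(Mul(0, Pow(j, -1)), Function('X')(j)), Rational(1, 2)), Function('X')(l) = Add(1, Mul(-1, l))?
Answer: Add(Rational(525, 8), Mul(Rational(1, 8), I, Pow(21, Rational(1, 2)))) ≈ Add(65.625, Mul(0.57282, I))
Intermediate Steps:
Function('H')(j) = Add(Rational(-3, 8), Mul(Rational(1, 8), Pow(Add(1, Mul(-1, j)), Rational(1, 2)))) (Function('H')(j) = Add(Rational(-3, 8), Mul(Rational(1, 8), Pow(Add(Mul(0, Pow(j, -1)), Add(1, Mul(-1, j))), Rational(1, 2)))) = Add(Rational(-3, 8), Mul(Rational(1, 8), Pow(Add(0, Add(1, Mul(-1, j))), Rational(1, 2)))) = Add(Rational(-3, 8), Mul(Rational(1, 8), Pow(Add(1, Mul(-1, j)), Rational(1, 2)))))
Add(Function('H')(22), 66) = Add(Add(Rational(-3, 8), Mul(Rational(1, 8), Pow(Add(1, Mul(-1, 22)), Rational(1, 2)))), 66) = Add(Add(Rational(-3, 8), Mul(Rational(1, 8), Pow(Add(1, -22), Rational(1, 2)))), 66) = Add(Add(Rational(-3, 8), Mul(Rational(1, 8), Pow(-21, Rational(1, 2)))), 66) = Add(Add(Rational(-3, 8), Mul(Rational(1, 8), Mul(I, Pow(21, Rational(1, 2))))), 66) = Add(Add(Rational(-3, 8), Mul(Rational(1, 8), I, Pow(21, Rational(1, 2)))), 66) = Add(Rational(525, 8), Mul(Rational(1, 8), I, Pow(21, Rational(1, 2))))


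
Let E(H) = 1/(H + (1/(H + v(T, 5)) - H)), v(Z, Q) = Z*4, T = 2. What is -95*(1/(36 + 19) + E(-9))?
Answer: 1026/11 ≈ 93.273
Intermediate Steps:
v(Z, Q) = 4*Z
E(H) = 8 + H (E(H) = 1/(H + (1/(H + 4*2) - H)) = 1/(H + (1/(H + 8) - H)) = 1/(H + (1/(8 + H) - H)) = 1/(1/(8 + H)) = 8 + H)
-95*(1/(36 + 19) + E(-9)) = -95*(1/(36 + 19) + (8 - 9)) = -95*(1/55 - 1) = -95*(-54/55) = 1026/11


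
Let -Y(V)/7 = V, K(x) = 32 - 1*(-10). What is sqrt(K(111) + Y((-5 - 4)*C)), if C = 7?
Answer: sqrt(483) ≈ 21.977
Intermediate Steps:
K(x) = 42 (K(x) = 32 + 10 = 42)
Y(V) = -7*V
sqrt(K(111) + Y((-5 - 4)*C)) = sqrt(42 - 7*(-5 - 4)*7) = sqrt(42 - (-63)*7) = sqrt(42 - 7*(-63)) = sqrt(42 + 441) = sqrt(483)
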